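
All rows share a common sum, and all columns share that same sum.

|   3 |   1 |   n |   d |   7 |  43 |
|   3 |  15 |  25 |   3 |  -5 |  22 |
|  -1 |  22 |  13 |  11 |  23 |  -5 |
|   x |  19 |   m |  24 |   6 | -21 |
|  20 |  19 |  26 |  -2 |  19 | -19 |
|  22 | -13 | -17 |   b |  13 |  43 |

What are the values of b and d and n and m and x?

Rows 2 and 3 both sum to 63, so that's the common total.
Column 1: 3 + 3 − 1 + 20 + 22 = 47, so its missing entry is 63 − 47 = 16.
Row 6: 22 − 13 − 17 + 13 + 43 = 48, so its missing entry is 63 − 48 = 15.
Column 4: 3 + 11 + 24 − 2 + 15 = 51, so its missing entry is 63 − 51 = 12.
Row 1: 3 + 1 + 12 + 7 + 43 = 66, so its missing entry is 63 − 66 = -3.
Row 4: 16 + 19 + 24 + 6 − 21 = 44, so its missing entry is 63 − 44 = 19.

b = 15, d = 12, n = -3, m = 19, x = 16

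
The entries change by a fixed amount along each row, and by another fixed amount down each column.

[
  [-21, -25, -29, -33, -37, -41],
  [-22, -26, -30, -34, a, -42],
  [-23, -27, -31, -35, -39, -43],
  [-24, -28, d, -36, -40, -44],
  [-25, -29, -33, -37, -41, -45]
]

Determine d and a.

d = -32, a = -38

Along each row the entries change by -4 per step; down each column they change by -1.
Row 4: from -24 at column 1, stepping by -4 to column 3 gives -32.
Row 2: from -22 at column 1, stepping by -4 to column 5 gives -38.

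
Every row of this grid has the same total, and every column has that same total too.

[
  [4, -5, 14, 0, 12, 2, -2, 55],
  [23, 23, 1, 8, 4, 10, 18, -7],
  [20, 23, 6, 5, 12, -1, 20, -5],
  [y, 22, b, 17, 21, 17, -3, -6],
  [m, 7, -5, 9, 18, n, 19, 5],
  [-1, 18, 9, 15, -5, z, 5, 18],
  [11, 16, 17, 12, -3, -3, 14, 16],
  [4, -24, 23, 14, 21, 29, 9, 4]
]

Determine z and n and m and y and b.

Rows 1 and 2 both sum to 80, so that's the common total.
Row 6 has -1 + 18 + 9 + 15 − 5 + 5 + 18 = 59; the blank must be 80 − 59 = 21.
Column 6 has 2 + 10 − 1 + 17 + 21 − 3 + 29 = 75; the blank must be 80 − 75 = 5.
Row 5 has 7 − 5 + 9 + 18 + 5 + 19 + 5 = 58; the blank must be 80 − 58 = 22.
Column 1 has 4 + 23 + 20 + 22 − 1 + 11 + 4 = 83; the blank must be 80 − 83 = -3.
Row 4 has -3 + 22 + 17 + 21 + 17 − 3 − 6 = 65; the blank must be 80 − 65 = 15.

z = 21, n = 5, m = 22, y = -3, b = 15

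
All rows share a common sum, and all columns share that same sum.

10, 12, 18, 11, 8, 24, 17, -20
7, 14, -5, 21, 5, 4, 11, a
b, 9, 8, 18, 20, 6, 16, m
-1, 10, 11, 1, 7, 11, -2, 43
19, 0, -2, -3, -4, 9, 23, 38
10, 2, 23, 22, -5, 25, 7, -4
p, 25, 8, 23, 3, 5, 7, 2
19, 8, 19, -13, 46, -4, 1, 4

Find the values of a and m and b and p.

Rows 1 and 4 both sum to 80, so that's the common total.
Row 2: 7 + 14 − 5 + 21 + 5 + 4 + 11 = 57, so its missing entry is 80 − 57 = 23.
Column 8: -20 + 23 + 43 + 38 − 4 + 2 + 4 = 86, so its missing entry is 80 − 86 = -6.
Row 3: 9 + 8 + 18 + 20 + 6 + 16 − 6 = 71, so its missing entry is 80 − 71 = 9.
Row 7: 25 + 8 + 23 + 3 + 5 + 7 + 2 = 73, so its missing entry is 80 − 73 = 7.

a = 23, m = -6, b = 9, p = 7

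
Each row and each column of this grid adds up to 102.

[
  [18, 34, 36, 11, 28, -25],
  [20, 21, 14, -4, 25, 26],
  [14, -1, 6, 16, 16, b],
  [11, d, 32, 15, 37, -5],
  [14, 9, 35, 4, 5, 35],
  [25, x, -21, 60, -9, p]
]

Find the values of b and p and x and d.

b = 51, p = 20, x = 27, d = 12

Row 4: 11 + 32 + 15 + 37 − 5 = 90, so its missing entry is 102 − 90 = 12.
Row 3: 14 − 1 + 6 + 16 + 16 = 51, so its missing entry is 102 − 51 = 51.
Column 2: 34 + 21 − 1 + 12 + 9 = 75, so its missing entry is 102 − 75 = 27.
Row 6: 25 + 27 − 21 + 60 − 9 = 82, so its missing entry is 102 − 82 = 20.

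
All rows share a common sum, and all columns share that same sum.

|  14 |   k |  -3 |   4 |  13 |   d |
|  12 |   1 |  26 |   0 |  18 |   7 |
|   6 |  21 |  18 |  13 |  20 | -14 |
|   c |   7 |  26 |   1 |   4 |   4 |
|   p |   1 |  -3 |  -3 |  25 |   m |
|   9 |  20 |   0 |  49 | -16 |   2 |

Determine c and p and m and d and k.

c = 22, p = 1, m = 43, d = 22, k = 14

Rows 2 and 3 both sum to 64, so that's the common total.
Column 2 has 1 + 21 + 7 + 1 + 20 = 50; the blank must be 64 − 50 = 14.
Row 4 has 7 + 26 + 1 + 4 + 4 = 42; the blank must be 64 − 42 = 22.
Column 1 has 14 + 12 + 6 + 22 + 9 = 63; the blank must be 64 − 63 = 1.
Row 5 has 1 + 1 − 3 − 3 + 25 = 21; the blank must be 64 − 21 = 43.
Row 1 has 14 + 14 − 3 + 4 + 13 = 42; the blank must be 64 − 42 = 22.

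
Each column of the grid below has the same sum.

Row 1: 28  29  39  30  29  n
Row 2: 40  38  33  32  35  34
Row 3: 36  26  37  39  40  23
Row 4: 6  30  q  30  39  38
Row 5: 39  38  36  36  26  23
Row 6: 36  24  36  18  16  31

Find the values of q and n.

q = 4, n = 36

The complete columns each total 185.
Column 3 is missing 185 − 181 = 4 (since 39 + 33 + 37 + 36 + 36 = 181).
Column 6 is missing 185 − 149 = 36 (since 34 + 23 + 38 + 23 + 31 = 149).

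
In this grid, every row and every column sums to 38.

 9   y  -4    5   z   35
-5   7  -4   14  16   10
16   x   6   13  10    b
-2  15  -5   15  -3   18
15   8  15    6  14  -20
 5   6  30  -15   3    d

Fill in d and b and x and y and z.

d = 9, b = -14, x = 7, y = -5, z = -2

Row 6 has 5 + 6 + 30 − 15 + 3 = 29; the blank must be 38 − 29 = 9.
Column 5 has 16 + 10 − 3 + 14 + 3 = 40; the blank must be 38 − 40 = -2.
Row 1 has 9 − 4 + 5 − 2 + 35 = 43; the blank must be 38 − 43 = -5.
Column 2 has -5 + 7 + 15 + 8 + 6 = 31; the blank must be 38 − 31 = 7.
Row 3 has 16 + 7 + 6 + 13 + 10 = 52; the blank must be 38 − 52 = -14.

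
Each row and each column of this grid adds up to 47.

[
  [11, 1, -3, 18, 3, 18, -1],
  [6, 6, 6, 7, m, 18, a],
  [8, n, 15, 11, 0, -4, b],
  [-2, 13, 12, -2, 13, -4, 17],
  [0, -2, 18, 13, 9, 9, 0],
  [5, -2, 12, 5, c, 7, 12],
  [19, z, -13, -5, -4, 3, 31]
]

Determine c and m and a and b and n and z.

Row 7 has 19 − 13 − 5 − 4 + 3 + 31 = 31; the blank must be 47 − 31 = 16.
Column 2 has 1 + 6 + 13 − 2 − 2 + 16 = 32; the blank must be 47 − 32 = 15.
Row 6 has 5 − 2 + 12 + 5 + 7 + 12 = 39; the blank must be 47 − 39 = 8.
Column 5 has 3 + 0 + 13 + 9 + 8 − 4 = 29; the blank must be 47 − 29 = 18.
Row 3 has 8 + 15 + 15 + 11 + 0 − 4 = 45; the blank must be 47 − 45 = 2.
Row 2 has 6 + 6 + 6 + 7 + 18 + 18 = 61; the blank must be 47 − 61 = -14.

c = 8, m = 18, a = -14, b = 2, n = 15, z = 16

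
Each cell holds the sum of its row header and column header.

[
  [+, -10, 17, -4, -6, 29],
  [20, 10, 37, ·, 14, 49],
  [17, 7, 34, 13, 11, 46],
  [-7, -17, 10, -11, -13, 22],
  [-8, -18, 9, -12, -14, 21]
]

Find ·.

16

20 + (-4) = 16.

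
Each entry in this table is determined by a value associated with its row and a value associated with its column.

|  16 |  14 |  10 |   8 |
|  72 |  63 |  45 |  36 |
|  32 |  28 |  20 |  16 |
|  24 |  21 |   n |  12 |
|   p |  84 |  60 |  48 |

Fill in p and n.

Each row is a constant multiple of every other row — this is a multiplication table with the headers hidden.
Row 5 is 48/8 = 6/1 times row 1, so its entry in column 1 is 16 × 6/1 = 96.
Row 4 is 12/8 = 3/2 times row 1, so its entry in column 3 is 10 × 3/2 = 15.

p = 96, n = 15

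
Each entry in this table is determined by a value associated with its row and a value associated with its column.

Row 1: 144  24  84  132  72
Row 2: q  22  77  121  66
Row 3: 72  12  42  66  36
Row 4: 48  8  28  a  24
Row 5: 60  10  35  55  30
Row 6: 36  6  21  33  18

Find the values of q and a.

q = 132, a = 44

Each row is a constant multiple of every other row — this is a multiplication table with the headers hidden.
Row 2 is 66/72 = 11/12 times row 1, so its entry in column 1 is 144 × 11/12 = 132.
Row 4 is 24/72 = 1/3 times row 1, so its entry in column 4 is 132 × 1/3 = 44.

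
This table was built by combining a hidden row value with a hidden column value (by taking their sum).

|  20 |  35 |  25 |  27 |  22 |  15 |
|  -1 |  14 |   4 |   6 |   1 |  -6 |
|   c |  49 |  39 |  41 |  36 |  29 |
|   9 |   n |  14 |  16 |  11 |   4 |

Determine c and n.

The difference between any two rows is the same in every column — this is an addition table with the headers hidden.
Row 3 minus row 1 is 39 − 25 = 14, so its entry in column 1 is 20 + 14 = 34.
Row 4 minus row 1 is 14 − 25 = -11, so its entry in column 2 is 35 + (-11) = 24.

c = 34, n = 24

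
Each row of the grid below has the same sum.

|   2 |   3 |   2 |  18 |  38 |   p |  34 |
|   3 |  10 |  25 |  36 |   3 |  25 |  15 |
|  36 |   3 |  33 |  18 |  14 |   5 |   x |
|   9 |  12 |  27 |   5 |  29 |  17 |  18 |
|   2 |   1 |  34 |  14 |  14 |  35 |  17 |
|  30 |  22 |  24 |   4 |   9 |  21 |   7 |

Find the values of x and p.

Rows 4 and 6 both add up to 117, so every row sums to 117.
Row 3: 36 + 3 + 33 + 18 + 14 + 5 = 109, so the missing entry is 117 − 109 = 8.
Row 1: 2 + 3 + 2 + 18 + 38 + 34 = 97, so the missing entry is 117 − 97 = 20.

x = 8, p = 20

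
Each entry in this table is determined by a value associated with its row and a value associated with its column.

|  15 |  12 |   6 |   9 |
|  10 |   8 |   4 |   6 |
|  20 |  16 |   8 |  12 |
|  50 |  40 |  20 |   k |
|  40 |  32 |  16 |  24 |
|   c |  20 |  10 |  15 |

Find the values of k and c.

Each row is a constant multiple of every other row — this is a multiplication table with the headers hidden.
Row 4 is 20/6 = 10/3 times row 1, so its entry in column 4 is 9 × 10/3 = 30.
Row 6 is 10/6 = 5/3 times row 1, so its entry in column 1 is 15 × 5/3 = 25.

k = 30, c = 25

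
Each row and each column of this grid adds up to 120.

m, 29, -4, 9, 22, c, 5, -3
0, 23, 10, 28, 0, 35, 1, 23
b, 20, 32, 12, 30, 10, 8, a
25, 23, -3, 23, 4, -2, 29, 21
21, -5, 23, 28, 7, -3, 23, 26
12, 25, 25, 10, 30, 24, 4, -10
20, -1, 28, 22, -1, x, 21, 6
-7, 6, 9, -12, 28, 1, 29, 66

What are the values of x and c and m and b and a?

Column 8: -3 + 23 + 21 + 26 − 10 + 6 + 66 = 129, so its missing entry is 120 − 129 = -9.
Row 7: 20 − 1 + 28 + 22 − 1 + 21 + 6 = 95, so its missing entry is 120 − 95 = 25.
Row 3: 20 + 32 + 12 + 30 + 10 + 8 − 9 = 103, so its missing entry is 120 − 103 = 17.
Column 1: 0 + 17 + 25 + 21 + 12 + 20 − 7 = 88, so its missing entry is 120 − 88 = 32.
Row 1: 32 + 29 − 4 + 9 + 22 + 5 − 3 = 90, so its missing entry is 120 − 90 = 30.

x = 25, c = 30, m = 32, b = 17, a = -9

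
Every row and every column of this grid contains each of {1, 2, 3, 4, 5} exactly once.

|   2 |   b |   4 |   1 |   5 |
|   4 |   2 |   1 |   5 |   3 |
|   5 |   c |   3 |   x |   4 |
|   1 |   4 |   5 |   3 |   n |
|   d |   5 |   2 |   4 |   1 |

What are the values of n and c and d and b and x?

n = 2, c = 1, d = 3, b = 3, x = 2

For row 1, column 2: row 1 already has {1, 2, 4, 5}; that leaves 3.
Cell (5,1): row 5 already has {1, 2, 4, 5} → 3.
At (row 3, col 2): column 2 already has {2, 3, 4, 5}, so the value is 1.
Cell (4,5): row 4 already has {1, 3, 4, 5} → 2.
At (row 3, col 4): row 3 already has {1, 3, 4, 5}, so the value is 2.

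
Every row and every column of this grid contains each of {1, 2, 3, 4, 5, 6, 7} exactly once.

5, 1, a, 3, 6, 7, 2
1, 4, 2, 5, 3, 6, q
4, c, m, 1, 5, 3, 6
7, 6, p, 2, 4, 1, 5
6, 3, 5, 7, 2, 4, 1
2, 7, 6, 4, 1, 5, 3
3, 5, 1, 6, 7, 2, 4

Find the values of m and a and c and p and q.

m = 7, a = 4, c = 2, p = 3, q = 7

For row 3, column 2: column 2 already has {1, 3, 4, 5, 6, 7}; that leaves 2.
Cell (1,3): row 1 already has {1, 2, 3, 5, 6, 7} → 4.
For row 3, column 3: row 3 already has {1, 2, 3, 4, 5, 6}; that leaves 7.
Cell (2,7): row 2 already has {1, 2, 3, 4, 5, 6} → 7.
For row 4, column 3: row 4 already has {1, 2, 4, 5, 6, 7}; that leaves 3.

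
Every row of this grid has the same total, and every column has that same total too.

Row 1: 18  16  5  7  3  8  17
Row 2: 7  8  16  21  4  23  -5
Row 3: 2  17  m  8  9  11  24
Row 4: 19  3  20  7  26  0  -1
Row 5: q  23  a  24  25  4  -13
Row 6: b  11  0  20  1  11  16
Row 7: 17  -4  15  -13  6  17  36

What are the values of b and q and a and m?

b = 15, q = -4, a = 15, m = 3

Rows 1 and 2 both sum to 74, so that's the common total.
The known cells in row 6 total 59, leaving 74 − 59 = 15 for the blank.
The known cells in column 1 total 78, leaving 74 − 78 = -4 for the blank.
The known cells in row 5 total 59, leaving 74 − 59 = 15 for the blank.
The known cells in row 3 total 71, leaving 74 − 71 = 3 for the blank.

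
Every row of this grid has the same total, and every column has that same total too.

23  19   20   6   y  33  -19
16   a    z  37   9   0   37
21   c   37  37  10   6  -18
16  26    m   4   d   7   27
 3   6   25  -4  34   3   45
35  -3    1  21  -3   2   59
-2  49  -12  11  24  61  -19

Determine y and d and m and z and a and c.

Rows 5 and 6 both sum to 112, so that's the common total.
Row 1: 23 + 19 + 20 + 6 + 33 − 19 = 82, so its missing entry is 112 − 82 = 30.
Column 5: 30 + 9 + 10 + 34 − 3 + 24 = 104, so its missing entry is 112 − 104 = 8.
Row 3: 21 + 37 + 37 + 10 + 6 − 18 = 93, so its missing entry is 112 − 93 = 19.
Column 2: 19 + 19 + 26 + 6 − 3 + 49 = 116, so its missing entry is 112 − 116 = -4.
Row 2: 16 − 4 + 37 + 9 + 0 + 37 = 95, so its missing entry is 112 − 95 = 17.
Row 4: 16 + 26 + 4 + 8 + 7 + 27 = 88, so its missing entry is 112 − 88 = 24.

y = 30, d = 8, m = 24, z = 17, a = -4, c = 19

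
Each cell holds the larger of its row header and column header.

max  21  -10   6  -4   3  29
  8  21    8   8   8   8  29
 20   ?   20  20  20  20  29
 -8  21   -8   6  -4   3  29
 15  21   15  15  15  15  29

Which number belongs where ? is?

21

max(20, 21) = 21.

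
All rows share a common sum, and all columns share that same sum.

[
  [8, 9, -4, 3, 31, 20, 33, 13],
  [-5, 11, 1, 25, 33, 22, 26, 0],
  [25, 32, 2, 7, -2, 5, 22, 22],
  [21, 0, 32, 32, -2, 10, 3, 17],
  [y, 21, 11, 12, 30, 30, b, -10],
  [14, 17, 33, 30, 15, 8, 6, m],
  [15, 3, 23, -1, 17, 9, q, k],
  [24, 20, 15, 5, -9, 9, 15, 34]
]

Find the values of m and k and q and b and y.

Rows 1 and 2 both sum to 113, so that's the common total.
The known cells in column 1 total 102, leaving 113 − 102 = 11 for the blank.
The known cells in row 5 total 105, leaving 113 − 105 = 8 for the blank.
The known cells in row 6 total 123, leaving 113 − 123 = -10 for the blank.
The known cells in column 8 total 66, leaving 113 − 66 = 47 for the blank.
The known cells in row 7 total 113, leaving 113 − 113 = 0 for the blank.

m = -10, k = 47, q = 0, b = 8, y = 11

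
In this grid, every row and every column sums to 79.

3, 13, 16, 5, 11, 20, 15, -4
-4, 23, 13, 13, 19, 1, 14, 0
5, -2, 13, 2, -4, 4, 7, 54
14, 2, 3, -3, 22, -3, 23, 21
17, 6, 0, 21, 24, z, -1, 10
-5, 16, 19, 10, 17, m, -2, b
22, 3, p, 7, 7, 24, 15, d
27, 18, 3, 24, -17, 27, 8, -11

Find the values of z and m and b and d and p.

Column 3: 16 + 13 + 13 + 3 + 0 + 19 + 3 = 67, so its missing entry is 79 − 67 = 12.
Row 7: 22 + 3 + 12 + 7 + 7 + 24 + 15 = 90, so its missing entry is 79 − 90 = -11.
Column 8: -4 + 0 + 54 + 21 + 10 − 11 − 11 = 59, so its missing entry is 79 − 59 = 20.
Row 6: -5 + 16 + 19 + 10 + 17 − 2 + 20 = 75, so its missing entry is 79 − 75 = 4.
Row 5: 17 + 6 + 0 + 21 + 24 − 1 + 10 = 77, so its missing entry is 79 − 77 = 2.

z = 2, m = 4, b = 20, d = -11, p = 12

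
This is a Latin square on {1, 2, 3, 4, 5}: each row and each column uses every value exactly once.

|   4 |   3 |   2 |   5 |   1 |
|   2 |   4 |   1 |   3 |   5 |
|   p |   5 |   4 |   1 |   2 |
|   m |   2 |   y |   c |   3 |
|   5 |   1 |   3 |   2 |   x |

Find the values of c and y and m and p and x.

Cell (5,5): row 5 already has {1, 2, 3, 5} → 4.
Cell (3,1): row 3 already has {1, 2, 4, 5} → 3.
At (row 4, col 1): column 1 already has {2, 3, 4, 5}, so the value is 1.
Cell (4,4): column 4 already has {1, 2, 3, 5} → 4.
Cell (4,3): row 4 already has {1, 2, 3, 4} → 5.

c = 4, y = 5, m = 1, p = 3, x = 4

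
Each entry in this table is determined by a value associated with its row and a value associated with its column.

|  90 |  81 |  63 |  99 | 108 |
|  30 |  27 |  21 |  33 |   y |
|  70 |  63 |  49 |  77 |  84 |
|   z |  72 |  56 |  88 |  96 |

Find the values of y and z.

Each row is a constant multiple of every other row — this is a multiplication table with the headers hidden.
Row 2 is 33/99 = 1/3 times row 1, so its entry in column 5 is 108 × 1/3 = 36.
Row 4 is 88/99 = 8/9 times row 1, so its entry in column 1 is 90 × 8/9 = 80.

y = 36, z = 80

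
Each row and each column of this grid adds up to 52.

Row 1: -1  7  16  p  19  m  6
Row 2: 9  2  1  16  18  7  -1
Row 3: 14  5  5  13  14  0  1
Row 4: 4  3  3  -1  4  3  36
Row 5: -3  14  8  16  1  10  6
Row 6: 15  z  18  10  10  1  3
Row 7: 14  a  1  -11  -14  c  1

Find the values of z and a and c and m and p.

z = -5, a = 26, c = 35, m = -4, p = 9

Column 4 has 16 + 13 − 1 + 16 + 10 − 11 = 43; the blank must be 52 − 43 = 9.
Row 6 has 15 + 18 + 10 + 10 + 1 + 3 = 57; the blank must be 52 − 57 = -5.
Column 2 has 7 + 2 + 5 + 3 + 14 − 5 = 26; the blank must be 52 − 26 = 26.
Row 7 has 14 + 26 + 1 − 11 − 14 + 1 = 17; the blank must be 52 − 17 = 35.
Row 1 has -1 + 7 + 16 + 9 + 19 + 6 = 56; the blank must be 52 − 56 = -4.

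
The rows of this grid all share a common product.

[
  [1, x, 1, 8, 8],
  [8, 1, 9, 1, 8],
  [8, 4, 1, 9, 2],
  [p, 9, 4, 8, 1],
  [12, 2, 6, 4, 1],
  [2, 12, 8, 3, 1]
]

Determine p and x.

p = 2, x = 9

Rows 2 and 5 each multiply to 576, so every row has product 576.
Row 4: 9×4×8×1 = 288, so the missing entry is 576 ÷ 288 = 2.
Row 1: 1×1×8×8 = 64, so the missing entry is 576 ÷ 64 = 9.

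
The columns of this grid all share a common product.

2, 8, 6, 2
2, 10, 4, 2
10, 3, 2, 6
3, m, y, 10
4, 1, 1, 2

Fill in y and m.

Columns 1 and 4 each multiply to 480, so every column has product 480.
Column 3: 6×4×2×1 = 48, so the missing entry is 480 ÷ 48 = 10.
Column 2: 8×10×3×1 = 240, so the missing entry is 480 ÷ 240 = 2.

y = 10, m = 2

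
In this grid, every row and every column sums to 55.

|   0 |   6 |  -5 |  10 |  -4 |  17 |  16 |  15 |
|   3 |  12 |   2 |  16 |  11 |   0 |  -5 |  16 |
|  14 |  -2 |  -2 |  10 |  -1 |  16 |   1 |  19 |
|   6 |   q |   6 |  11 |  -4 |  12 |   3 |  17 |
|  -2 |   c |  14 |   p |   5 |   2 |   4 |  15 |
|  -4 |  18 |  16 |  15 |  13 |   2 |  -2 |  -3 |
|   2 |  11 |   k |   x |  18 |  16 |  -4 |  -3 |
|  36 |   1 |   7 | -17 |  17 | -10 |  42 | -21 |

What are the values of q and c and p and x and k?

The known cells in column 3 total 38, leaving 55 − 38 = 17 for the blank.
The known cells in row 4 total 51, leaving 55 − 51 = 4 for the blank.
The known cells in row 7 total 57, leaving 55 − 57 = -2 for the blank.
The known cells in column 4 total 43, leaving 55 − 43 = 12 for the blank.
The known cells in row 5 total 50, leaving 55 − 50 = 5 for the blank.

q = 4, c = 5, p = 12, x = -2, k = 17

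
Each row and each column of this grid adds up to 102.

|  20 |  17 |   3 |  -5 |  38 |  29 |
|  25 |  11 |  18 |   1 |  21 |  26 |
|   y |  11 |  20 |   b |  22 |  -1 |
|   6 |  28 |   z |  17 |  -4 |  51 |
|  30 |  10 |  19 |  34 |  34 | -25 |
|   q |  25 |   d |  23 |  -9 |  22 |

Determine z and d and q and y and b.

Column 4 has -5 + 1 + 17 + 34 + 23 = 70; the blank must be 102 − 70 = 32.
Row 3 has 11 + 20 + 32 + 22 − 1 = 84; the blank must be 102 − 84 = 18.
Column 1 has 20 + 25 + 18 + 6 + 30 = 99; the blank must be 102 − 99 = 3.
Row 4 has 6 + 28 + 17 − 4 + 51 = 98; the blank must be 102 − 98 = 4.
Row 6 has 3 + 25 + 23 − 9 + 22 = 64; the blank must be 102 − 64 = 38.

z = 4, d = 38, q = 3, y = 18, b = 32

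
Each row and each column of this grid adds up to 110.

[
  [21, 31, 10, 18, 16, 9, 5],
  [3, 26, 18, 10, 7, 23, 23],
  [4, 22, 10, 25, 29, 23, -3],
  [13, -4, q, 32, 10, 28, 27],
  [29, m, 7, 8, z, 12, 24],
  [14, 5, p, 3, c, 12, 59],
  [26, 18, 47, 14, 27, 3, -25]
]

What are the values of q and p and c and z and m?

The known cells in row 4 total 106, leaving 110 − 106 = 4 for the blank.
The known cells in column 2 total 98, leaving 110 − 98 = 12 for the blank.
The known cells in row 5 total 92, leaving 110 − 92 = 18 for the blank.
The known cells in column 5 total 107, leaving 110 − 107 = 3 for the blank.
The known cells in row 6 total 96, leaving 110 − 96 = 14 for the blank.

q = 4, p = 14, c = 3, z = 18, m = 12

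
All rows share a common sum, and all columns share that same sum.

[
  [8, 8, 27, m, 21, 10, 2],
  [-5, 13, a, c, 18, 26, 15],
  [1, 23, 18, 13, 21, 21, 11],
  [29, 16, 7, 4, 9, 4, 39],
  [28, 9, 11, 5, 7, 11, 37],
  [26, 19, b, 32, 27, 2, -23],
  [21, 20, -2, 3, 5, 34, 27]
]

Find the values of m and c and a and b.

m = 32, c = 19, a = 22, b = 25

Rows 3 and 4 both sum to 108, so that's the common total.
Row 1: 8 + 8 + 27 + 21 + 10 + 2 = 76, so its missing entry is 108 − 76 = 32.
Column 4: 32 + 13 + 4 + 5 + 32 + 3 = 89, so its missing entry is 108 − 89 = 19.
Row 2: -5 + 13 + 19 + 18 + 26 + 15 = 86, so its missing entry is 108 − 86 = 22.
Row 6: 26 + 19 + 32 + 27 + 2 − 23 = 83, so its missing entry is 108 − 83 = 25.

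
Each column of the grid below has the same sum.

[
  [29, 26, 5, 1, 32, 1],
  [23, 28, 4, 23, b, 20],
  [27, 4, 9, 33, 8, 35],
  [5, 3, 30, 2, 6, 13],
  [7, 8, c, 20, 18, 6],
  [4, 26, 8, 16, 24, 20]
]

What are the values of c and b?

The complete columns each total 95.
Column 3 is missing 95 − 56 = 39 (since 5 + 4 + 9 + 30 + 8 = 56).
Column 5 is missing 95 − 88 = 7 (since 32 + 8 + 6 + 18 + 24 = 88).

c = 39, b = 7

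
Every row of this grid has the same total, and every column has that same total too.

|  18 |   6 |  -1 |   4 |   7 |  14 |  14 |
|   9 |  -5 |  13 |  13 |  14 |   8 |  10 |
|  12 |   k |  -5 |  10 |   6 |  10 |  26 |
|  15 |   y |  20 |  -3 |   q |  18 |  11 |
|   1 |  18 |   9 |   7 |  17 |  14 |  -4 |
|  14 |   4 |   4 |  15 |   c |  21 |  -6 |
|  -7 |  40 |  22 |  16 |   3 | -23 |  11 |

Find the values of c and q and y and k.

Rows 1 and 2 both sum to 62, so that's the common total.
Row 6 has 14 + 4 + 4 + 15 + 21 − 6 = 52; the blank must be 62 − 52 = 10.
Row 3 has 12 − 5 + 10 + 6 + 10 + 26 = 59; the blank must be 62 − 59 = 3.
Column 2 has 6 − 5 + 3 + 18 + 4 + 40 = 66; the blank must be 62 − 66 = -4.
Row 4 has 15 − 4 + 20 − 3 + 18 + 11 = 57; the blank must be 62 − 57 = 5.

c = 10, q = 5, y = -4, k = 3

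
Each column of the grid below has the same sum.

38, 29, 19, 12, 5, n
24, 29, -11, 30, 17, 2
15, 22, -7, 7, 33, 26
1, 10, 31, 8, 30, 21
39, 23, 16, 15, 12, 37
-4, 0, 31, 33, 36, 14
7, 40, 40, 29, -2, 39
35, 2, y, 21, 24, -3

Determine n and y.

The complete columns each total 155.
Column 6 is missing 155 − 136 = 19 (since 2 + 26 + 21 + 37 + 14 + 39 − 3 = 136).
Column 3 is missing 155 − 119 = 36 (since 19 − 11 − 7 + 31 + 16 + 31 + 40 = 119).

n = 19, y = 36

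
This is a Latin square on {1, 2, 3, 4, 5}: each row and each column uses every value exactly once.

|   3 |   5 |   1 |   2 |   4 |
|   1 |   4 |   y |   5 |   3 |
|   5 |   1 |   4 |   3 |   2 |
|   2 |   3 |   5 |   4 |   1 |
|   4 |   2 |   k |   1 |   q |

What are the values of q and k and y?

q = 5, k = 3, y = 2

At (row 5, col 5): column 5 already has {1, 2, 3, 4}, so the value is 5.
For row 2, column 3: row 2 already has {1, 3, 4, 5}; that leaves 2.
At (row 5, col 3): row 5 already has {1, 2, 4, 5}, so the value is 3.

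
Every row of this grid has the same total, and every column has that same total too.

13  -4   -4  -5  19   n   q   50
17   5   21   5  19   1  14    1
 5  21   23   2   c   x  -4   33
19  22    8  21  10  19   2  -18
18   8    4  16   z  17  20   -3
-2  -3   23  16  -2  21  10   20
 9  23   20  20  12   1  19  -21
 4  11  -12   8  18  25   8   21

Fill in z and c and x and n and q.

z = 3, c = 4, x = -1, n = 0, q = 14

Rows 2 and 4 both sum to 83, so that's the common total.
Row 5: 18 + 8 + 4 + 16 + 17 + 20 − 3 = 80, so its missing entry is 83 − 80 = 3.
Column 5: 19 + 19 + 10 + 3 − 2 + 12 + 18 = 79, so its missing entry is 83 − 79 = 4.
Column 7: 14 − 4 + 2 + 20 + 10 + 19 + 8 = 69, so its missing entry is 83 − 69 = 14.
Row 1: 13 − 4 − 4 − 5 + 19 + 14 + 50 = 83, so its missing entry is 83 − 83 = 0.
Row 3: 5 + 21 + 23 + 2 + 4 − 4 + 33 = 84, so its missing entry is 83 − 84 = -1.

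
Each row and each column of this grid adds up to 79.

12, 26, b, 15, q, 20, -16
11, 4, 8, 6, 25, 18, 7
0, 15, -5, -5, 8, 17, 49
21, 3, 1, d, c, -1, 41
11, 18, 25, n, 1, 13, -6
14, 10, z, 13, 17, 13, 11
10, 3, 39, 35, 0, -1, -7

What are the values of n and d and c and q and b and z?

n = 17, d = -2, c = 16, q = 12, b = 10, z = 1

The known cells in row 5 total 62, leaving 79 − 62 = 17 for the blank.
The known cells in column 4 total 81, leaving 79 − 81 = -2 for the blank.
The known cells in row 4 total 63, leaving 79 − 63 = 16 for the blank.
The known cells in column 5 total 67, leaving 79 − 67 = 12 for the blank.
The known cells in row 1 total 69, leaving 79 − 69 = 10 for the blank.
The known cells in row 6 total 78, leaving 79 − 78 = 1 for the blank.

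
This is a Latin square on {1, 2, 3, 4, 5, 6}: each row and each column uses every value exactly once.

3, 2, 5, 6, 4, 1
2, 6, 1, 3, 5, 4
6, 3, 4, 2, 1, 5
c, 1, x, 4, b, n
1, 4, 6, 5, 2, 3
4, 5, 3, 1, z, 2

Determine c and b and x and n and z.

For row 6, column 5: row 6 already has {1, 2, 3, 4, 5}; that leaves 6.
At (row 4, col 5): column 5 already has {1, 2, 4, 5, 6}, so the value is 3.
For row 4, column 1: column 1 already has {1, 2, 3, 4, 6}; that leaves 5.
At (row 4, col 3): column 3 already has {1, 3, 4, 5, 6}, so the value is 2.
For row 4, column 6: row 4 already has {1, 2, 3, 4, 5}; that leaves 6.

c = 5, b = 3, x = 2, n = 6, z = 6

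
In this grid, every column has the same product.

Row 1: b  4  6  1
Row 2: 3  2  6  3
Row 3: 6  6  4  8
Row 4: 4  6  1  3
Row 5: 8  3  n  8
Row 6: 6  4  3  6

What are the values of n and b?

Columns 2 and 4 each multiply to 3456, so every column has product 3456.
Column 3: 6×6×4×1×3 = 432, so the missing entry is 3456 ÷ 432 = 8.
Column 1: 3×6×4×8×6 = 3456, so the missing entry is 3456 ÷ 3456 = 1.

n = 8, b = 1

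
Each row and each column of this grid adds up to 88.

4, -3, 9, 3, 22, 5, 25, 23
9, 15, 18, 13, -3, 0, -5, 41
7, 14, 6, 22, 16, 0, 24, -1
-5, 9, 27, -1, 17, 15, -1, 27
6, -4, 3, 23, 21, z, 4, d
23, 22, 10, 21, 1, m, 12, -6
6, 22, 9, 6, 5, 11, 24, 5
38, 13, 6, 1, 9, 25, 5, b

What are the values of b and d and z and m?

Row 6: 23 + 22 + 10 + 21 + 1 + 12 − 6 = 83, so its missing entry is 88 − 83 = 5.
Column 6: 5 + 0 + 0 + 15 + 5 + 11 + 25 = 61, so its missing entry is 88 − 61 = 27.
Row 5: 6 − 4 + 3 + 23 + 21 + 27 + 4 = 80, so its missing entry is 88 − 80 = 8.
Row 8: 38 + 13 + 6 + 1 + 9 + 25 + 5 = 97, so its missing entry is 88 − 97 = -9.

b = -9, d = 8, z = 27, m = 5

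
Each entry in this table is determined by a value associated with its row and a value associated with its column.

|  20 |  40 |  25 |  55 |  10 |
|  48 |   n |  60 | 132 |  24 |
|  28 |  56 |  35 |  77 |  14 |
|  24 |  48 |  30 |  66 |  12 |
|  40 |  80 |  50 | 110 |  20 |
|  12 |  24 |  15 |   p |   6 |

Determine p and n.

p = 33, n = 96

Each row is a constant multiple of every other row — this is a multiplication table with the headers hidden.
Row 6 is 12/20 = 3/5 times row 1, so its entry in column 4 is 55 × 3/5 = 33.
Row 2 is 48/20 = 12/5 times row 1, so its entry in column 2 is 40 × 12/5 = 96.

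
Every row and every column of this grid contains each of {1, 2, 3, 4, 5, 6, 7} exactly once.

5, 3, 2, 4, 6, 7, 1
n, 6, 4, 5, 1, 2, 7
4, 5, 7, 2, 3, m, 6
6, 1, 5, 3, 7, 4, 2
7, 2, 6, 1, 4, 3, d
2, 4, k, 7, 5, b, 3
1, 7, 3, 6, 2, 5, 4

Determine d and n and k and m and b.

For row 5, column 7: row 5 already has {1, 2, 3, 4, 6, 7}; that leaves 5.
For row 2, column 1: row 2 already has {1, 2, 4, 5, 6, 7}; that leaves 3.
For row 3, column 6: row 3 already has {2, 3, 4, 5, 6, 7}; that leaves 1.
Cell (6,6): column 6 already has {1, 2, 3, 4, 5, 7} → 6.
For row 6, column 3: row 6 already has {2, 3, 4, 5, 6, 7}; that leaves 1.

d = 5, n = 3, k = 1, m = 1, b = 6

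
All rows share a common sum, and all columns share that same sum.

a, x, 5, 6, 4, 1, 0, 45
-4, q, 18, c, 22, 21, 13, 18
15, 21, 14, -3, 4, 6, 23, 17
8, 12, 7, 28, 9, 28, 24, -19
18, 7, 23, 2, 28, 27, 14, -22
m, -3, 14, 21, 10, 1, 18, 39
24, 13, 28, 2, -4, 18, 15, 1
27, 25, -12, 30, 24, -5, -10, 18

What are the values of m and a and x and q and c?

m = -3, a = 12, x = 24, q = -2, c = 11

Rows 3 and 4 both sum to 97, so that's the common total.
Row 6: -3 + 14 + 21 + 10 + 1 + 18 + 39 = 100, so its missing entry is 97 − 100 = -3.
Column 1: -4 + 15 + 8 + 18 − 3 + 24 + 27 = 85, so its missing entry is 97 − 85 = 12.
Row 1: 12 + 5 + 6 + 4 + 1 + 0 + 45 = 73, so its missing entry is 97 − 73 = 24.
Column 2: 24 + 21 + 12 + 7 − 3 + 13 + 25 = 99, so its missing entry is 97 − 99 = -2.
Row 2: -4 − 2 + 18 + 22 + 21 + 13 + 18 = 86, so its missing entry is 97 − 86 = 11.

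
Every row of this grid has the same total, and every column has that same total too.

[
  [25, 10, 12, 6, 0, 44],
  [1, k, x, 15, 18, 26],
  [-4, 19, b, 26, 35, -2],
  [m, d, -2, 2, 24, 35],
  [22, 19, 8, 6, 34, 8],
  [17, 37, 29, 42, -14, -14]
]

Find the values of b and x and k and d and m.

Rows 1 and 5 both sum to 97, so that's the common total.
Column 1 has 25 + 1 − 4 + 22 + 17 = 61; the blank must be 97 − 61 = 36.
Row 4 has 36 − 2 + 2 + 24 + 35 = 95; the blank must be 97 − 95 = 2.
Column 2 has 10 + 19 + 2 + 19 + 37 = 87; the blank must be 97 − 87 = 10.
Row 2 has 1 + 10 + 15 + 18 + 26 = 70; the blank must be 97 − 70 = 27.
Row 3 has -4 + 19 + 26 + 35 − 2 = 74; the blank must be 97 − 74 = 23.

b = 23, x = 27, k = 10, d = 2, m = 36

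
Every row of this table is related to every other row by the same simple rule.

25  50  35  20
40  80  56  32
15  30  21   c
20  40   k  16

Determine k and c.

Each row is a constant multiple of every other row — this is a multiplication table with the headers hidden.
Row 4 is 20/25 = 4/5 times row 1, so its entry in column 3 is 35 × 4/5 = 28.
Row 3 is 15/25 = 3/5 times row 1, so its entry in column 4 is 20 × 3/5 = 12.

k = 28, c = 12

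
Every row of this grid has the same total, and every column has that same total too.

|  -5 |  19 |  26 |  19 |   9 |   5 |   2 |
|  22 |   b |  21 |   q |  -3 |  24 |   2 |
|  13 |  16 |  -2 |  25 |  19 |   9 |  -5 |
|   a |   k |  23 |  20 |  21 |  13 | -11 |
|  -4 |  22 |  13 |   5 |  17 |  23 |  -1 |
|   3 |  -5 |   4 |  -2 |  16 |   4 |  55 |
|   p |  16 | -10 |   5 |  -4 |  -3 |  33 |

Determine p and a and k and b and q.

p = 38, a = 8, k = 1, b = 6, q = 3

Rows 1 and 3 both sum to 75, so that's the common total.
The known cells in row 7 total 37, leaving 75 − 37 = 38 for the blank.
The known cells in column 1 total 67, leaving 75 − 67 = 8 for the blank.
The known cells in row 4 total 74, leaving 75 − 74 = 1 for the blank.
The known cells in column 2 total 69, leaving 75 − 69 = 6 for the blank.
The known cells in row 2 total 72, leaving 75 − 72 = 3 for the blank.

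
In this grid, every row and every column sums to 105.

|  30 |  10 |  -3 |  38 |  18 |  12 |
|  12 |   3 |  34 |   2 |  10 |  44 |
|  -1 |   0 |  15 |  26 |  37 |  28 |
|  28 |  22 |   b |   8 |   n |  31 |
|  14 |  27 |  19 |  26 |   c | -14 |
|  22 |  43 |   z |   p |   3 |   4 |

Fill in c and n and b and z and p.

Row 5 has 14 + 27 + 19 + 26 − 14 = 72; the blank must be 105 − 72 = 33.
Column 5 has 18 + 10 + 37 + 33 + 3 = 101; the blank must be 105 − 101 = 4.
Column 4 has 38 + 2 + 26 + 8 + 26 = 100; the blank must be 105 − 100 = 5.
Row 4 has 28 + 22 + 8 + 4 + 31 = 93; the blank must be 105 − 93 = 12.
Row 6 has 22 + 43 + 5 + 3 + 4 = 77; the blank must be 105 − 77 = 28.

c = 33, n = 4, b = 12, z = 28, p = 5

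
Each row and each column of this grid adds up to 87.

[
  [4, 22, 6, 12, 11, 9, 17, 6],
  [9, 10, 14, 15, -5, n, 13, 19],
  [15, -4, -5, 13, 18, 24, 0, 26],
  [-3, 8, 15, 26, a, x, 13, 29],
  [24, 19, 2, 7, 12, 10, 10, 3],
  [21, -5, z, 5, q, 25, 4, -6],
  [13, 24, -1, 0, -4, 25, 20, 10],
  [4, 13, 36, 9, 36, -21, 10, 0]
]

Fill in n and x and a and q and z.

n = 12, x = 3, a = -4, q = 23, z = 20

Row 2 has 9 + 10 + 14 + 15 − 5 + 13 + 19 = 75; the blank must be 87 − 75 = 12.
Column 6 has 9 + 12 + 24 + 10 + 25 + 25 − 21 = 84; the blank must be 87 − 84 = 3.
Row 4 has -3 + 8 + 15 + 26 + 3 + 13 + 29 = 91; the blank must be 87 − 91 = -4.
Column 5 has 11 − 5 + 18 − 4 + 12 − 4 + 36 = 64; the blank must be 87 − 64 = 23.
Row 6 has 21 − 5 + 5 + 23 + 25 + 4 − 6 = 67; the blank must be 87 − 67 = 20.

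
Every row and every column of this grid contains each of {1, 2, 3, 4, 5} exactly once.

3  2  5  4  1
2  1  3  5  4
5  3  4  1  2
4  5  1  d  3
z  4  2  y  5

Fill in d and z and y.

d = 2, z = 1, y = 3

Cell (5,1): column 1 already has {2, 3, 4, 5} → 1.
For row 4, column 4: row 4 already has {1, 3, 4, 5}; that leaves 2.
At (row 5, col 4): row 5 already has {1, 2, 4, 5}, so the value is 3.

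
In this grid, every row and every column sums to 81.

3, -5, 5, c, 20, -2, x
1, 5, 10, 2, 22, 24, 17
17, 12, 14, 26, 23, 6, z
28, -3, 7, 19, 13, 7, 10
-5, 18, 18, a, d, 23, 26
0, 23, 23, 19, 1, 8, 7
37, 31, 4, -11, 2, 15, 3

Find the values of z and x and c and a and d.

z = -17, x = 35, c = 25, a = 1, d = 0

Column 5 has 20 + 22 + 23 + 13 + 1 + 2 = 81; the blank must be 81 − 81 = 0.
Row 5 has -5 + 18 + 18 + 0 + 23 + 26 = 80; the blank must be 81 − 80 = 1.
Column 4 has 2 + 26 + 19 + 1 + 19 − 11 = 56; the blank must be 81 − 56 = 25.
Row 1 has 3 − 5 + 5 + 25 + 20 − 2 = 46; the blank must be 81 − 46 = 35.
Row 3 has 17 + 12 + 14 + 26 + 23 + 6 = 98; the blank must be 81 − 98 = -17.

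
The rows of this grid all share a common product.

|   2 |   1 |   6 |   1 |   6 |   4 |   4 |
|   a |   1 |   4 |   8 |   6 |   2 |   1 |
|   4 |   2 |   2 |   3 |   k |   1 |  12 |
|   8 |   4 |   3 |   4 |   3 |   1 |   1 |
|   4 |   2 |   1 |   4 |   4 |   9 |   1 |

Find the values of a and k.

Rows 4 and 5 each multiply to 1152, so every row has product 1152.
Row 2: 1×4×8×6×2×1 = 384, so the missing entry is 1152 ÷ 384 = 3.
Row 3: 4×2×2×3×1×12 = 576, so the missing entry is 1152 ÷ 576 = 2.

a = 3, k = 2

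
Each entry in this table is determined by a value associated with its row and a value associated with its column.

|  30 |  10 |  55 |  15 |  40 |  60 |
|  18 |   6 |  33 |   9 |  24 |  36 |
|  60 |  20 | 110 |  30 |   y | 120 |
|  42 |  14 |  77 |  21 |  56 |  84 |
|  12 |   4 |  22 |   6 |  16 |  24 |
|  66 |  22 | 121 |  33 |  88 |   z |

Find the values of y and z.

Each row is a constant multiple of every other row — this is a multiplication table with the headers hidden.
Row 3 is 60/30 = 2/1 times row 1, so its entry in column 5 is 40 × 2/1 = 80.
Row 6 is 66/30 = 11/5 times row 1, so its entry in column 6 is 60 × 11/5 = 132.

y = 80, z = 132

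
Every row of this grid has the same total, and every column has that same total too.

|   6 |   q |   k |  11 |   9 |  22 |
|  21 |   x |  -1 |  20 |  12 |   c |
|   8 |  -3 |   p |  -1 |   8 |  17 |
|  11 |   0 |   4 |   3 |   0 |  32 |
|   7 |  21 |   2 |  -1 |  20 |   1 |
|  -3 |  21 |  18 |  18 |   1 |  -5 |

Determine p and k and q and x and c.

p = 21, k = 6, q = -4, x = 15, c = -17

Rows 4 and 5 both sum to 50, so that's the common total.
The known cells in column 6 total 67, leaving 50 − 67 = -17 for the blank.
The known cells in row 2 total 35, leaving 50 − 35 = 15 for the blank.
The known cells in column 2 total 54, leaving 50 − 54 = -4 for the blank.
The known cells in row 1 total 44, leaving 50 − 44 = 6 for the blank.
The known cells in row 3 total 29, leaving 50 − 29 = 21 for the blank.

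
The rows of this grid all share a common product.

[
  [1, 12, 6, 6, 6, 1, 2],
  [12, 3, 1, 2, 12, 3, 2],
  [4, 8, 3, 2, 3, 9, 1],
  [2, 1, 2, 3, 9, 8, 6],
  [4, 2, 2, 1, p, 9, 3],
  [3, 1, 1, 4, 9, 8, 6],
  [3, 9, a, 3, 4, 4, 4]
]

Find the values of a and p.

Rows 1 and 3 each multiply to 5184, so every row has product 5184.
Row 7: 3×9×3×4×4×4 = 5184, so the missing entry is 5184 ÷ 5184 = 1.
Row 5: 4×2×2×1×9×3 = 432, so the missing entry is 5184 ÷ 432 = 12.

a = 1, p = 12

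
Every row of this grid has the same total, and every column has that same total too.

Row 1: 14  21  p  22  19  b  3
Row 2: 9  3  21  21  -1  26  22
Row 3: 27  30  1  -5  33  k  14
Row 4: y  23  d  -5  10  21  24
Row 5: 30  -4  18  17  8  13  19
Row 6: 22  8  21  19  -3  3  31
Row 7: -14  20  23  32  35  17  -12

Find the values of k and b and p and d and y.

k = 1, b = 20, p = 2, d = 15, y = 13

Rows 2 and 5 both sum to 101, so that's the common total.
Column 1: 14 + 9 + 27 + 30 + 22 − 14 = 88, so its missing entry is 101 − 88 = 13.
Row 4: 13 + 23 − 5 + 10 + 21 + 24 = 86, so its missing entry is 101 − 86 = 15.
Column 3: 21 + 1 + 15 + 18 + 21 + 23 = 99, so its missing entry is 101 − 99 = 2.
Row 1: 14 + 21 + 2 + 22 + 19 + 3 = 81, so its missing entry is 101 − 81 = 20.
Row 3: 27 + 30 + 1 − 5 + 33 + 14 = 100, so its missing entry is 101 − 100 = 1.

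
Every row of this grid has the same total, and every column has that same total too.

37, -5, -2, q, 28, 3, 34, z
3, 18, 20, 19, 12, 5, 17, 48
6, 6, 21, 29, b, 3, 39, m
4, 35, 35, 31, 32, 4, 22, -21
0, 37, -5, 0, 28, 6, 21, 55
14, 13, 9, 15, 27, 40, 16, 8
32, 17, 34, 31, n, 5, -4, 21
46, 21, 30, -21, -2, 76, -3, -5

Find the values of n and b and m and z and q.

Rows 2 and 4 both sum to 142, so that's the common total.
The known cells in column 4 total 104, leaving 142 − 104 = 38 for the blank.
The known cells in row 1 total 133, leaving 142 − 133 = 9 for the blank.
The known cells in column 8 total 115, leaving 142 − 115 = 27 for the blank.
The known cells in row 3 total 131, leaving 142 − 131 = 11 for the blank.
The known cells in row 7 total 136, leaving 142 − 136 = 6 for the blank.

n = 6, b = 11, m = 27, z = 9, q = 38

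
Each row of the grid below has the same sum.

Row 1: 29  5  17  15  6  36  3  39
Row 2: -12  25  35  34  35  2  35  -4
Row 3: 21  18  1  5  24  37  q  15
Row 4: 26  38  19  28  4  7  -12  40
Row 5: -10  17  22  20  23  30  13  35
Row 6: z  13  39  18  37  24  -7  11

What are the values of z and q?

Rows 2 and 5 both add up to 150, so every row sums to 150.
Row 6: 13 + 39 + 18 + 37 + 24 − 7 + 11 = 135, so the missing entry is 150 − 135 = 15.
Row 3: 21 + 18 + 1 + 5 + 24 + 37 + 15 = 121, so the missing entry is 150 − 121 = 29.

z = 15, q = 29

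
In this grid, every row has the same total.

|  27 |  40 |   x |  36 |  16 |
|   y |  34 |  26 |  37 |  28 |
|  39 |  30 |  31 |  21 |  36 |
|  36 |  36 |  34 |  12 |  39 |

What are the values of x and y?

x = 38, y = 32

Rows 3 and 4 both add up to 157, so every row sums to 157.
Row 1: 27 + 40 + 36 + 16 = 119, so the missing entry is 157 − 119 = 38.
Row 2: 34 + 26 + 37 + 28 = 125, so the missing entry is 157 − 125 = 32.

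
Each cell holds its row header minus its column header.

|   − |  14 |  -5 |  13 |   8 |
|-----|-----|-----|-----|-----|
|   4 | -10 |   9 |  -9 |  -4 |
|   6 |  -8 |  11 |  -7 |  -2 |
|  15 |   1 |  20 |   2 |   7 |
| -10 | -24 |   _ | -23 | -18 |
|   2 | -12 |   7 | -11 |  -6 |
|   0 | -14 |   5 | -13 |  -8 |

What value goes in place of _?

-5

-10 − (-5) = -5.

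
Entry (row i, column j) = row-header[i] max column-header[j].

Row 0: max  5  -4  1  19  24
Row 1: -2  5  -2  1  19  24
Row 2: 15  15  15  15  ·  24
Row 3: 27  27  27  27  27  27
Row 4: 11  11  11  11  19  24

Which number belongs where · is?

19

max(15, 19) = 19.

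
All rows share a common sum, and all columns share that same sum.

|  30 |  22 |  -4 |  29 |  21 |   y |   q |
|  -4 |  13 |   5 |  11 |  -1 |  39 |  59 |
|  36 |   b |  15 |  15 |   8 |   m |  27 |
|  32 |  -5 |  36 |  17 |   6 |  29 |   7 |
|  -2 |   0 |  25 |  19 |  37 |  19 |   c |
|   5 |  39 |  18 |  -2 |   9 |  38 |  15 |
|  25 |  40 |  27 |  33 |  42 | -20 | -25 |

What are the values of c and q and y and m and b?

c = 24, q = 15, y = 9, m = 8, b = 13

Rows 2 and 4 both sum to 122, so that's the common total.
Column 2 has 22 + 13 − 5 + 0 + 39 + 40 = 109; the blank must be 122 − 109 = 13.
Row 5 has -2 + 0 + 25 + 19 + 37 + 19 = 98; the blank must be 122 − 98 = 24.
Column 7 has 59 + 27 + 7 + 24 + 15 − 25 = 107; the blank must be 122 − 107 = 15.
Row 1 has 30 + 22 − 4 + 29 + 21 + 15 = 113; the blank must be 122 − 113 = 9.
Row 3 has 36 + 13 + 15 + 15 + 8 + 27 = 114; the blank must be 122 − 114 = 8.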